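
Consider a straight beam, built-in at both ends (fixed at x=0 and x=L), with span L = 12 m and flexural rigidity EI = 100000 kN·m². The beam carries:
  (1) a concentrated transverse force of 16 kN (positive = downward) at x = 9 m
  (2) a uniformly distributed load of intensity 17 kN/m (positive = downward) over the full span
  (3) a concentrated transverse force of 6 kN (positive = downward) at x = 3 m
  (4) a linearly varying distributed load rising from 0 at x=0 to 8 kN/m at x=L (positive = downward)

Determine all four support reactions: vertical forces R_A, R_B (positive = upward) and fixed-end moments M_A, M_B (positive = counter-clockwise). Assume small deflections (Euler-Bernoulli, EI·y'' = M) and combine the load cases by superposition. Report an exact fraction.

Load 1 — point force P=16 kN at a=9 m (b=L-a=3):
  R_A = Pb²(3a+b)/L³ = 16·3²·(3·9+3)/12³ = 5/2 kN
  M_A = Pab²/L² = 16·9·3²/12² = 9 kN·m
  R_B = Pa²(a+3b)/L³ = 16·9²·(9+3·3)/12³ = 27/2 kN
  M_B = -Pa²b/L² = -16·9²·3/12² = -27 kN·m
Load 2 — uniform load w=17 kN/m over full span:
  R_A = wL/2 = 17·12/2 = 102 kN
  M_A = wL²/12 = 17·12²/12 = 204 kN·m
  R_B = wL/2 = 17·12/2 = 102 kN
  M_B = -wL²/12 = -17·12²/12 = -204 kN·m
Load 3 — point force P=6 kN at a=3 m (b=L-a=9):
  R_A = Pb²(3a+b)/L³ = 6·9²·(3·3+9)/12³ = 81/16 kN
  M_A = Pab²/L² = 6·3·9²/12² = 81/8 kN·m
  R_B = Pa²(a+3b)/L³ = 6·3²·(3+3·9)/12³ = 15/16 kN
  M_B = -Pa²b/L² = -6·3²·9/12² = -27/8 kN·m
Load 4 — triangular load w₀=8 kN/m (0→w₀ over full span):
  R_A = 3w₀L/20 = 3·8·12/20 = 72/5 kN
  M_A = w₀L²/30 = 8·12²/30 = 192/5 kN·m
  R_B = 7w₀L/20 = 7·8·12/20 = 168/5 kN
  M_B = -w₀L²/20 = -8·12²/20 = -288/5 kN·m
Superposition: R_A = 9917/80 kN, M_A = 10461/40 kN·m, R_B = 12003/80 kN, M_B = -11679/40 kN·m

R_A = 9917/80 kN, M_A = 10461/40 kN·m, R_B = 12003/80 kN, M_B = -11679/40 kN·m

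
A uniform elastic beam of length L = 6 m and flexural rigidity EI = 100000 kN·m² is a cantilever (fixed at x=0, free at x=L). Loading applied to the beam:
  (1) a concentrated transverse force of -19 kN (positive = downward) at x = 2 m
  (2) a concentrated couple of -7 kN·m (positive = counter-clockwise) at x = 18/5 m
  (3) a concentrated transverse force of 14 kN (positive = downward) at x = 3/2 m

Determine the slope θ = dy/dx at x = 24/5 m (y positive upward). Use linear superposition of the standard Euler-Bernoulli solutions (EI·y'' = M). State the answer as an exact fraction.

θ(24/5) = -59/2000000 rad

Load 1 — point force P=-19 kN at a=2 m (b=L-a=4):
  θ_1 = -Pa²/(2EI)  [x>a] = -(-19)·2²/(2·100000) = 19/50000 rad
Load 2 — applied couple M₀=-7 kN·m at a=18/5 m (b=L-a=12/5):
  θ_2 = M₀a/EI  [x>a] = (-7)·(18/5)/100000 = -63/250000 rad
Load 3 — point force P=14 kN at a=3/2 m (b=L-a=9/2):
  θ_3 = -Pa²/(2EI)  [x>a] = -14·(3/2)²/(2·100000) = -63/400000 rad
Superposition: θ = Σ θ_i = -59/2000000 rad ≈ -0.000029 rad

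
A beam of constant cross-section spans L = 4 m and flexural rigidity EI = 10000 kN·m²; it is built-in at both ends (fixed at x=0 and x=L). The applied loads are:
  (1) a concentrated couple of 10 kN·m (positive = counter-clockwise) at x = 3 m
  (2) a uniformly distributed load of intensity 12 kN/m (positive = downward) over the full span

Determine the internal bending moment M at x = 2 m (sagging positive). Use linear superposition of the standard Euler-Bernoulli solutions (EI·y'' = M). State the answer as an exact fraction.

Load 1 — applied couple M₀=10 kN·m at a=3 m (b=L-a=1):
  M_1 = R_Ax - M_A  [x≤a] with R_A=45/16, M_A=25/8 = (45/16)·2 - (25/8) = 5/2 kN·m
Load 2 — uniform load w=12 kN/m over full span:
  M_2 = wLx/2 - wL²/12 - wx²/2 = 12·4·2/2 - 12·4²/12 - 12·2²/2 = 8 kN·m
Superposition: M = Σ M_i = 21/2 kN·m ≈ 10.500000 kN·m

M(2) = 21/2 kN·m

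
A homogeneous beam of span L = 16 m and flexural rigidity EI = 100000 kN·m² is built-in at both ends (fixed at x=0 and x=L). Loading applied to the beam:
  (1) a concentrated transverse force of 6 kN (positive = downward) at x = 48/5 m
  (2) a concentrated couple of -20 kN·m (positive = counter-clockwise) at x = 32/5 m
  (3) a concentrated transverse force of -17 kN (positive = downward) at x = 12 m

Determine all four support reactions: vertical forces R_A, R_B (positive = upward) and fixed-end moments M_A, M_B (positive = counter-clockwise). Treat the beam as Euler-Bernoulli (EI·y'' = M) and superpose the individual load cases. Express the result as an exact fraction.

R_A = -9377/4000 kN, M_A = -2967/500 kN·m, R_B = -34623/4000 kN, M_B = 9013/500 kN·m

Load 1 — point force P=6 kN at a=48/5 m (b=L-a=32/5):
  R_A = Pb²(3a+b)/L³ = 6·(32/5)²·(3·(48/5)+(32/5))/16³ = 264/125 kN
  M_A = Pab²/L² = 6·(48/5)·(32/5)²/16² = 1152/125 kN·m
  R_B = Pa²(a+3b)/L³ = 6·(48/5)²·((48/5)+3·(32/5))/16³ = 486/125 kN
  M_B = -Pa²b/L² = -6·(48/5)²·(32/5)/16² = -1728/125 kN·m
Load 2 — applied couple M₀=-20 kN·m at a=32/5 m (b=L-a=48/5):
  R_A = 6M₀ab/L³ = 6·(-20)·(32/5)·(48/5)/16³ = -9/5 kN
  M_A = M₀b(2a-b)/L² = (-20)·(48/5)·(2·(32/5)-(48/5))/16² = -12/5 kN·m
  R_B = -6M₀ab/L³ = -6·(-20)·(32/5)·(48/5)/16³ = 9/5 kN
  M_B = M₀a(2b-a)/L² = (-20)·(32/5)·(2·(48/5)-(32/5))/16² = -32/5 kN·m
Load 3 — point force P=-17 kN at a=12 m (b=L-a=4):
  R_A = Pb²(3a+b)/L³ = (-17)·4²·(3·12+4)/16³ = -85/32 kN
  M_A = Pab²/L² = (-17)·12·4²/16² = -51/4 kN·m
  R_B = Pa²(a+3b)/L³ = (-17)·12²·(12+3·4)/16³ = -459/32 kN
  M_B = -Pa²b/L² = -(-17)·12²·4/16² = 153/4 kN·m
Superposition: R_A = -9377/4000 kN, M_A = -2967/500 kN·m, R_B = -34623/4000 kN, M_B = 9013/500 kN·m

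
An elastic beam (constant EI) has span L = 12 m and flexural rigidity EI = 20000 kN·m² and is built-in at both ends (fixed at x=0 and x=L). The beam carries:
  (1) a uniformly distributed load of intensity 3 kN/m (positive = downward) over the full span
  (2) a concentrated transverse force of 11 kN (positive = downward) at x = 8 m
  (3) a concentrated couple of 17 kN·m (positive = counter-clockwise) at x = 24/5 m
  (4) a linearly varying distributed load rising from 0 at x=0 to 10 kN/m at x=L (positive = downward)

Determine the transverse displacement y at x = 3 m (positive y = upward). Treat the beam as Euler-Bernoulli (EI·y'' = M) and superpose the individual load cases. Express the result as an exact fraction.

y(3) = -12431/960000 m

Load 1 — uniform load w=3 kN/m over full span:
  y_1 = -wx²(L-x)²/(24EI) = -3·3²·(12-3)²/(24·20000) = -729/160000 m
Load 2 — point force P=11 kN at a=8 m (b=L-a=4):
  y_2 = -Pb²x²(3aL-(3a+b)x)/(6L³EI)  [x≤a] = -11·4²·3²·(3·8·12-(3·8+4)·3)/(6·12³·20000) = -187/120000 m
Load 3 — applied couple M₀=17 kN·m at a=24/5 m (b=L-a=36/5):
  y_3 = (R_Ax³/6 - M_Ax²/2)/EI  [x≤a] with R_A=51/25, M_A=51/25 = ((51/25)·3³/6 - (51/25)·3²/2)/20000 = 0 m
Load 4 — triangular load w₀=10 kN/m (0→w₀ over full span):
  y_4 = -w₀x²(L-x)²(x+2L)/(120LEI) = -10·3²·(12-3)²·(3+2·12)/(120·12·20000) = -2187/320000 m
Superposition: y = Σ y_i = -12431/960000 m ≈ -0.012949 m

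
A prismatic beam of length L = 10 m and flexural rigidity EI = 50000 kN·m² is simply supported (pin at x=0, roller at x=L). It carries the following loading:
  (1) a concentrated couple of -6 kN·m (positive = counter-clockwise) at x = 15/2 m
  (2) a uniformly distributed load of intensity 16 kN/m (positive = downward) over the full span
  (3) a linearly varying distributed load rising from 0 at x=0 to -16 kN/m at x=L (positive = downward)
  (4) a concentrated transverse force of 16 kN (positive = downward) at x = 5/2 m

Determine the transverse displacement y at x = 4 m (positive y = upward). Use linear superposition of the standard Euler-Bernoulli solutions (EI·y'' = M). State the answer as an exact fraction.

Load 1 — applied couple M₀=-6 kN·m at a=15/2 m (b=L-a=5/2):
  y_1 = (M₀x³/(6L)+C₁x)/EI  [x≤a] with C₁=M₀(3b²-L²)/(6L)=65/8 = ((-6)·4³/(6·10)+(65/8)·4)/50000 = 261/500000 m
Load 2 — uniform load w=16 kN/m over full span:
  y_2 = -wx(L³-2Lx²+x³)/(24EI) = -16·4·(10³-2·10·4²+4³)/(24·50000) = -124/3125 m
Load 3 — triangular load w₀=-16 kN/m (0→w₀ over full span):
  y_3 = -w₀x(7L⁴-10L²x²+3x⁴)/(360LEI) = -(-16)·4·(7·10⁴-10·10²·4²+3·4⁴)/(360·10·50000) = 4564/234375 m
Load 4 — point force P=16 kN at a=5/2 m (b=L-a=15/2):
  y_4 = -Pa(L-x)(2Lx-a²-x²)/(6LEI)  [x>a] = -16·(5/2)·(10-4)·(2·10·4-(5/2)²-4²)/(6·10·50000) = -231/50000 m
Superposition: y = Σ y_i = -182287/7500000 m ≈ -0.024305 m

y(4) = -182287/7500000 m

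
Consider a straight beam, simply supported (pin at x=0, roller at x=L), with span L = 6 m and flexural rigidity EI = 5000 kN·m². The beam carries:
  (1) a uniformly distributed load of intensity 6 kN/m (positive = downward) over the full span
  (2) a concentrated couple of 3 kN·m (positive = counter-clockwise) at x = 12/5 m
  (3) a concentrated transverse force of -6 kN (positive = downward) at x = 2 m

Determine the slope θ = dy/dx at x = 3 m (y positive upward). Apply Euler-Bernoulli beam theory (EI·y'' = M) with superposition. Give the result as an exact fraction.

Load 1 — uniform load w=6 kN/m over full span:
  θ_1 = -w(L³-6Lx²+4x³)/(24EI) = -6·(6³-6·6·3²+4·3³)/(24·5000) = 0 rad
Load 2 — applied couple M₀=3 kN·m at a=12/5 m (b=L-a=18/5):
  θ_2 = (M₀x²/(2L)-M₀(x-a)+C₁)/EI  [x>a] with C₁=M₀(3b²-L²)/(6L)=6/25 = (3·3²/(2·6)-3·(3-(12/5))+(6/25))/5000 = 69/500000 rad
Load 3 — point force P=-6 kN at a=2 m (b=L-a=4):
  θ_3 = -Pa(2L²-6Lx+3x²+a²)/(6LEI)  [x>a] = -(-6)·2·(2·6²-6·6·3+3·3²+2²)/(6·6·5000) = -1/3000 rad
Superposition: θ = Σ θ_i = -293/1500000 rad ≈ -0.000195 rad

θ(3) = -293/1500000 rad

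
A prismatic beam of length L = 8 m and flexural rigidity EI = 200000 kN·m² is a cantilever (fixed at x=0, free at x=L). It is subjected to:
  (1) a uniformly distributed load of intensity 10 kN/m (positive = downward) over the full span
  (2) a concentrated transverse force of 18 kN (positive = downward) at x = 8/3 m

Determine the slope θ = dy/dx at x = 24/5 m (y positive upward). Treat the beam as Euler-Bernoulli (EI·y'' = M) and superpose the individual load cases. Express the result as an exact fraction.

θ(24/5) = -337/78125 rad

Load 1 — uniform load w=10 kN/m over full span:
  θ_1 = -wx(x²-3Lx+3L²)/(6EI) = -10·(24/5)·((24/5)²-3·8·(24/5)+3·8²)/(6·200000) = -312/78125 rad
Load 2 — point force P=18 kN at a=8/3 m (b=L-a=16/3):
  θ_2 = -Pa²/(2EI)  [x>a] = -18·(8/3)²/(2·200000) = -1/3125 rad
Superposition: θ = Σ θ_i = -337/78125 rad ≈ -0.004314 rad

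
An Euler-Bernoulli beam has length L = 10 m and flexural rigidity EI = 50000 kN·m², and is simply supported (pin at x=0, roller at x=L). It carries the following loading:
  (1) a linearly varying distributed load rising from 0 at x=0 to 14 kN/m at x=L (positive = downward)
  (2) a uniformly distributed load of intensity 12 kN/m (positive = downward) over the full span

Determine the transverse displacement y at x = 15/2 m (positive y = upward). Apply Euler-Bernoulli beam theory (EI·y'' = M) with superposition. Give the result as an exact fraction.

y(15/2) = -2201/61440 m

Load 1 — triangular load w₀=14 kN/m (0→w₀ over full span):
  y_1 = -w₀x(7L⁴-10L²x²+3x⁴)/(360LEI) = -14·(15/2)·(7·10⁴-10·10²·(15/2)²+3·(15/2)⁴)/(360·10·50000) = -833/61440 m
Load 2 — uniform load w=12 kN/m over full span:
  y_2 = -wx(L³-2Lx²+x³)/(24EI) = -12·(15/2)·(10³-2·10·(15/2)²+(15/2)³)/(24·50000) = -57/2560 m
Superposition: y = Σ y_i = -2201/61440 m ≈ -0.035824 m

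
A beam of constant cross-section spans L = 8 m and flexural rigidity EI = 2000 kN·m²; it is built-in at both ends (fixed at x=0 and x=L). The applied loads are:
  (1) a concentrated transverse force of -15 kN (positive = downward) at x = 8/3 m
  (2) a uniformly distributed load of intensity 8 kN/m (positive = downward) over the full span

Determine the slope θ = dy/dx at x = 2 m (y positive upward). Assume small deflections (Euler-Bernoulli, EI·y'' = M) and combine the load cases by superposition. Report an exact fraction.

θ(2) = -7/750 rad

Load 1 — point force P=-15 kN at a=8/3 m (b=L-a=16/3):
  θ_1 = -Pb²x(2aL-(3a+b)x)/(2L³EI)  [x≤a] = -(-15)·(16/3)²·2·(2·(8/3)·8-(3·(8/3)+(16/3))·2)/(2·8³·2000) = 1/150 rad
Load 2 — uniform load w=8 kN/m over full span:
  θ_2 = -wx(L-x)(L-2x)/(12EI) = -8·2·(8-2)·(8-2·2)/(12·2000) = -2/125 rad
Superposition: θ = Σ θ_i = -7/750 rad ≈ -0.009333 rad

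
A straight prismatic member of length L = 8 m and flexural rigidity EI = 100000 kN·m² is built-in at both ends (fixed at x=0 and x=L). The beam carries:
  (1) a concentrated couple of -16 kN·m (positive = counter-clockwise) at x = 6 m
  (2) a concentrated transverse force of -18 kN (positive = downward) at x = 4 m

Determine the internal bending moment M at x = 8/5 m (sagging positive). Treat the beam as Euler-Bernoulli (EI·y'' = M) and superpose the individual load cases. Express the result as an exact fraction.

Load 1 — applied couple M₀=-16 kN·m at a=6 m (b=L-a=2):
  M_1 = R_Ax - M_A  [x≤a] with R_A=-9/4, M_A=-5 = (-9/4)·(8/5) - (-5) = 7/5 kN·m
Load 2 — point force P=-18 kN at a=4 m (b=L-a=4):
  M_2 = Pb²(3a+b)x/L³ - Pab²/L²  [x≤a] = (-18)·4²·(3·4+4)·(8/5)/8³ - (-18)·4·4²/8² = 18/5 kN·m
Superposition: M = Σ M_i = 5 kN·m ≈ 5.000000 kN·m

M(8/5) = 5 kN·m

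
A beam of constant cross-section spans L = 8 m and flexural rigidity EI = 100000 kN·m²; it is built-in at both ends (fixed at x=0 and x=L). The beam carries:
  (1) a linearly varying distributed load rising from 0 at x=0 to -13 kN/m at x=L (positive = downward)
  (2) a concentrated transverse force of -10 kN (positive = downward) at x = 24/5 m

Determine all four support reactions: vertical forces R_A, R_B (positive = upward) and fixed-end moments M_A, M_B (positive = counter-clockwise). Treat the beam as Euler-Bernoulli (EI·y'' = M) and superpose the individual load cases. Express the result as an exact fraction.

Load 1 — triangular load w₀=-13 kN/m (0→w₀ over full span):
  R_A = 3w₀L/20 = 3·(-13)·8/20 = -78/5 kN
  M_A = w₀L²/30 = (-13)·8²/30 = -416/15 kN·m
  R_B = 7w₀L/20 = 7·(-13)·8/20 = -182/5 kN
  M_B = -w₀L²/20 = -(-13)·8²/20 = 208/5 kN·m
Load 2 — point force P=-10 kN at a=24/5 m (b=L-a=16/5):
  R_A = Pb²(3a+b)/L³ = (-10)·(16/5)²·(3·(24/5)+(16/5))/8³ = -88/25 kN
  M_A = Pab²/L² = (-10)·(24/5)·(16/5)²/8² = -192/25 kN·m
  R_B = Pa²(a+3b)/L³ = (-10)·(24/5)²·((24/5)+3·(16/5))/8³ = -162/25 kN
  M_B = -Pa²b/L² = -(-10)·(24/5)²·(16/5)/8² = 288/25 kN·m
Superposition: R_A = -478/25 kN, M_A = -2656/75 kN·m, R_B = -1072/25 kN, M_B = 1328/25 kN·m

R_A = -478/25 kN, M_A = -2656/75 kN·m, R_B = -1072/25 kN, M_B = 1328/25 kN·m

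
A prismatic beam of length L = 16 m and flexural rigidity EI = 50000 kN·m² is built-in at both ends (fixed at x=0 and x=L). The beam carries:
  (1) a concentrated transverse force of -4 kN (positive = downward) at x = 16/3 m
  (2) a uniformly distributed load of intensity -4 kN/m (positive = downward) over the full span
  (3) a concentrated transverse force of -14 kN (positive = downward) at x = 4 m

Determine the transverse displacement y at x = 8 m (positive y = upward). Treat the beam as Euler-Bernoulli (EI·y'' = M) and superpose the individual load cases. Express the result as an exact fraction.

Load 1 — point force P=-4 kN at a=16/3 m (b=L-a=32/3):
  y_1 = -Pa²(L-x)²(3bL-(3b+a)(L-x))/(6L³EI)  [x>a] = -(-4)·(16/3)²·(16-8)²·(3·(32/3)·16-(3·(32/3)+(16/3))·(16-8))/(6·16³·50000) = 64/50625 m
Load 2 — uniform load w=-4 kN/m over full span:
  y_2 = -wx²(L-x)²/(24EI) = -(-4)·8²·(16-8)²/(24·50000) = 128/9375 m
Load 3 — point force P=-14 kN at a=4 m (b=L-a=12):
  y_3 = -Pa²(L-x)²(3bL-(3b+a)(L-x))/(6L³EI)  [x>a] = -(-14)·4²·(16-8)²·(3·12·16-(3·12+4)·(16-8))/(6·16³·50000) = 28/9375 m
Superposition: y = Σ y_i = 4532/253125 m ≈ 0.017904 m

y(8) = 4532/253125 m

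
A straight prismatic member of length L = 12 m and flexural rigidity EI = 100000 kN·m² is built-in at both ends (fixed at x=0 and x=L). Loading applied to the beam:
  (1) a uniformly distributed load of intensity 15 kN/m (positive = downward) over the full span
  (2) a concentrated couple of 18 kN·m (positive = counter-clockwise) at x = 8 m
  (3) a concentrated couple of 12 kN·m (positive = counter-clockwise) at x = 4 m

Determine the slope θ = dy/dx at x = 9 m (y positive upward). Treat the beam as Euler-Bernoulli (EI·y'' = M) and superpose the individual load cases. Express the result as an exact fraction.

Load 1 — uniform load w=15 kN/m over full span:
  θ_1 = -wx(L-x)(L-2x)/(12EI) = -15·9·(12-9)·(12-2·9)/(12·100000) = 81/40000 rad
Load 2 — applied couple M₀=18 kN·m at a=8 m (b=L-a=4):
  θ_2 = (R_Ax²/2 - M_Ax - M₀(x-a))/EI  [x>a] with R_A=2, M_A=6 = (2·9²/2 - 6·9 - 18·(9-8))/100000 = 9/100000 rad
Load 3 — applied couple M₀=12 kN·m at a=4 m (b=L-a=8):
  θ_3 = (R_Ax²/2 - M_Ax - M₀(x-a))/EI  [x>a] with R_A=4/3, M_A=0 = ((4/3)·9²/2 - 0·9 - 12·(9-4))/100000 = -3/50000 rad
Superposition: θ = Σ θ_i = 411/200000 rad ≈ 0.002055 rad

θ(9) = 411/200000 rad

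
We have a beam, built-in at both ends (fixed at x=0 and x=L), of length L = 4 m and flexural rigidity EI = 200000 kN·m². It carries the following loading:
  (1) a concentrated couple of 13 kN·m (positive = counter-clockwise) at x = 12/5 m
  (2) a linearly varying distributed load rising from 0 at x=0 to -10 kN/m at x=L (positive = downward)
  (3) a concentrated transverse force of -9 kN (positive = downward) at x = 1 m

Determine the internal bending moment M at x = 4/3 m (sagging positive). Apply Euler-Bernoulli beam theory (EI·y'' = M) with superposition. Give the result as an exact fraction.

M(4/3) = -53833/32400 kN·m

Load 1 — applied couple M₀=13 kN·m at a=12/5 m (b=L-a=8/5):
  M_1 = R_Ax - M_A  [x≤a] with R_A=117/25, M_A=104/25 = (117/25)·(4/3) - (104/25) = 52/25 kN·m
Load 2 — triangular load w₀=-10 kN/m (0→w₀ over full span):
  M_2 = 3w₀Lx/20 - w₀L²/30 - w₀x³/(6L) = 3·(-10)·4·(4/3)/20 - (-10)·4²/30 - (-10)·(4/3)³/(6·4) = -136/81 kN·m
Load 3 — point force P=-9 kN at a=1 m (b=L-a=3):
  M_3 = Pa²(a+3b)(L-x)/L³ - Pa²b/L²  [x>a] = (-9)·1²·(1+3·3)·(4-(4/3))/4³ - (-9)·1²·3/4² = -33/16 kN·m
Superposition: M = Σ M_i = -53833/32400 kN·m ≈ -1.661512 kN·m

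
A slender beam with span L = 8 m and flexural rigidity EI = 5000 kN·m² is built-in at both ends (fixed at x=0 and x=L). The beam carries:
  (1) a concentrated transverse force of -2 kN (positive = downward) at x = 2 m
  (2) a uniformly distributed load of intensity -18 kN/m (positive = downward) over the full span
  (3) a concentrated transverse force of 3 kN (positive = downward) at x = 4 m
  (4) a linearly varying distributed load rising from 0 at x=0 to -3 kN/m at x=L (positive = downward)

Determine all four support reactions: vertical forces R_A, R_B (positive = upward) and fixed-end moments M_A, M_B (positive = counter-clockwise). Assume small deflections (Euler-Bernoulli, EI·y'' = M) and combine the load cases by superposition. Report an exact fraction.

Load 1 — point force P=-2 kN at a=2 m (b=L-a=6):
  R_A = Pb²(3a+b)/L³ = (-2)·6²·(3·2+6)/8³ = -27/16 kN
  M_A = Pab²/L² = (-2)·2·6²/8² = -9/4 kN·m
  R_B = Pa²(a+3b)/L³ = (-2)·2²·(2+3·6)/8³ = -5/16 kN
  M_B = -Pa²b/L² = -(-2)·2²·6/8² = 3/4 kN·m
Load 2 — uniform load w=-18 kN/m over full span:
  R_A = wL/2 = (-18)·8/2 = -72 kN
  M_A = wL²/12 = (-18)·8²/12 = -96 kN·m
  R_B = wL/2 = (-18)·8/2 = -72 kN
  M_B = -wL²/12 = -(-18)·8²/12 = 96 kN·m
Load 3 — point force P=3 kN at a=4 m (b=L-a=4):
  R_A = Pb²(3a+b)/L³ = 3·4²·(3·4+4)/8³ = 3/2 kN
  M_A = Pab²/L² = 3·4·4²/8² = 3 kN·m
  R_B = Pa²(a+3b)/L³ = 3·4²·(4+3·4)/8³ = 3/2 kN
  M_B = -Pa²b/L² = -3·4²·4/8² = -3 kN·m
Load 4 — triangular load w₀=-3 kN/m (0→w₀ over full span):
  R_A = 3w₀L/20 = 3·(-3)·8/20 = -18/5 kN
  M_A = w₀L²/30 = (-3)·8²/30 = -32/5 kN·m
  R_B = 7w₀L/20 = 7·(-3)·8/20 = -42/5 kN
  M_B = -w₀L²/20 = -(-3)·8²/20 = 48/5 kN·m
Superposition: R_A = -6063/80 kN, M_A = -2033/20 kN·m, R_B = -6337/80 kN, M_B = 2067/20 kN·m

R_A = -6063/80 kN, M_A = -2033/20 kN·m, R_B = -6337/80 kN, M_B = 2067/20 kN·m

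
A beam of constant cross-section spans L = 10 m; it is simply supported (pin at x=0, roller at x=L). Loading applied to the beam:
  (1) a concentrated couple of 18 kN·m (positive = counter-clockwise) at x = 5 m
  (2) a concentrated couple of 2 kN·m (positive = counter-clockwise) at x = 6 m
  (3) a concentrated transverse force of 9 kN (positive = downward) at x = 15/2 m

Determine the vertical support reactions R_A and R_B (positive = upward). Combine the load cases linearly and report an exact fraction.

R_A = 17/4 kN, R_B = 19/4 kN

Load 1 — applied couple M₀=18 kN·m at a=5 m (b=L-a=5):
  R_A = M₀/L = 18/10 = 9/5 kN
  R_B = -M₀/L = -18/10 = -9/5 kN
Load 2 — applied couple M₀=2 kN·m at a=6 m (b=L-a=4):
  R_A = M₀/L = 2/10 = 1/5 kN
  R_B = -M₀/L = -2/10 = -1/5 kN
Load 3 — point force P=9 kN at a=15/2 m (b=L-a=5/2):
  R_A = Pb/L = 9·(5/2)/10 = 9/4 kN
  R_B = Pa/L = 9·(15/2)/10 = 27/4 kN
Superposition: R_A = 17/4 kN, R_B = 19/4 kN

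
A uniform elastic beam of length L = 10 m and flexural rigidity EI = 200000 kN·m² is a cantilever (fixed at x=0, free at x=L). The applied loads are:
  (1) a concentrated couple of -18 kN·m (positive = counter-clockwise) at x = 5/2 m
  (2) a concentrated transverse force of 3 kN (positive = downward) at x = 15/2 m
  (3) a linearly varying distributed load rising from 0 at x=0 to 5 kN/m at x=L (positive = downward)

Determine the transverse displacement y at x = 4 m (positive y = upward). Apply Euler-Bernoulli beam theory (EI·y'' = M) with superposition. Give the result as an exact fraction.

Load 1 — applied couple M₀=-18 kN·m at a=5/2 m (b=L-a=15/2):
  y_1 = M₀a(2x-a)/(2EI)  [x>a] = (-18)·(5/2)·(2·4-(5/2))/(2·200000) = -99/160000 m
Load 2 — point force P=3 kN at a=15/2 m (b=L-a=5/2):
  y_2 = -Px²(3a-x)/(6EI)  [x≤a] = -3·4²·(3·(15/2)-4)/(6·200000) = -37/50000 m
Load 3 — triangular load w₀=5 kN/m (0→w₀ over full span):
  y_3 = (w₀Lx³/12-w₀L²x²/6-w₀x⁵/(120L))/EI = (5·10·4³/12-5·10²·4²/6-5·4⁵/(120·10))/200000 = -251/46875 m
Superposition: y = Σ y_i = -80561/12000000 m ≈ -0.006713 m

y(4) = -80561/12000000 m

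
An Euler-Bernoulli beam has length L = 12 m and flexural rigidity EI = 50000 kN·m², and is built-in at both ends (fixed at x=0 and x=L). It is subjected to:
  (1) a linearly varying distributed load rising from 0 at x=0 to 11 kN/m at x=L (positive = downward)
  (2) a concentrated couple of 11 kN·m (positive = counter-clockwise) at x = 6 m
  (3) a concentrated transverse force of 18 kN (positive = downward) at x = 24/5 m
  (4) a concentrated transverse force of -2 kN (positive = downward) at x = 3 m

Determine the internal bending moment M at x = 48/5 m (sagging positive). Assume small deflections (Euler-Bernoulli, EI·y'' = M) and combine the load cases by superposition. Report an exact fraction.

M(48/5) = -17963/5000 kN·m

Load 1 — triangular load w₀=11 kN/m (0→w₀ over full span):
  M_1 = 3w₀Lx/20 - w₀L²/30 - w₀x³/(6L) = 3·11·12·(48/5)/20 - 11·12²/30 - 11·(48/5)³/(6·12) = 264/125 kN·m
Load 2 — applied couple M₀=11 kN·m at a=6 m (b=L-a=6):
  M_2 = R_Ax - M_A - M₀  [x>a] with R_A=11/8, M_A=11/4 = (11/8)·(48/5) - (11/4) - 11 = -11/20 kN·m
Load 3 — point force P=18 kN at a=24/5 m (b=L-a=36/5):
  M_3 = Pa²(a+3b)(L-x)/L³ - Pa²b/L²  [x>a] = 18·(24/5)²·((24/5)+3·(36/5))·(12-(48/5))/12³ - 18·(24/5)²·(36/5)/12² = -3456/625 kN·m
Load 4 — point force P=-2 kN at a=3 m (b=L-a=9):
  M_4 = Pa²(a+3b)(L-x)/L³ - Pa²b/L²  [x>a] = (-2)·3²·(3+3·9)·(12-(48/5))/12³ - (-2)·3²·9/12² = 3/8 kN·m
Superposition: M = Σ M_i = -17963/5000 kN·m ≈ -3.592600 kN·m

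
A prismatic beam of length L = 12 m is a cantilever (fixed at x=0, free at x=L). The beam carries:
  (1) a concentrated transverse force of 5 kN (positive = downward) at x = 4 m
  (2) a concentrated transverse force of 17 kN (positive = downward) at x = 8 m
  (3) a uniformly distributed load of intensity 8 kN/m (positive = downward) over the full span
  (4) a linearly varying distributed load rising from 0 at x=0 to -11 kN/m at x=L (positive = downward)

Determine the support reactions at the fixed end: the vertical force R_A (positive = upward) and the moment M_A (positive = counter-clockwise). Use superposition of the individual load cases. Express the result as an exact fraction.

Load 1 — point force P=5 kN at a=4 m (b=L-a=8):
  R_A = P = 5 kN
  M_A = Pa = 5·4 = 20 kN·m
Load 2 — point force P=17 kN at a=8 m (b=L-a=4):
  R_A = P = 17 kN
  M_A = Pa = 17·8 = 136 kN·m
Load 3 — uniform load w=8 kN/m over full span:
  R_A = wL = 8·12 = 96 kN
  M_A = wL²/2 = 8·12²/2 = 576 kN·m
Load 4 — triangular load w₀=-11 kN/m (0→w₀ over full span):
  R_A = w₀L/2 = (-11)·12/2 = -66 kN
  M_A = w₀L²/3 = (-11)·12²/3 = -528 kN·m
Superposition: R_A = 52 kN, M_A = 204 kN·m

R_A = 52 kN, M_A = 204 kN·m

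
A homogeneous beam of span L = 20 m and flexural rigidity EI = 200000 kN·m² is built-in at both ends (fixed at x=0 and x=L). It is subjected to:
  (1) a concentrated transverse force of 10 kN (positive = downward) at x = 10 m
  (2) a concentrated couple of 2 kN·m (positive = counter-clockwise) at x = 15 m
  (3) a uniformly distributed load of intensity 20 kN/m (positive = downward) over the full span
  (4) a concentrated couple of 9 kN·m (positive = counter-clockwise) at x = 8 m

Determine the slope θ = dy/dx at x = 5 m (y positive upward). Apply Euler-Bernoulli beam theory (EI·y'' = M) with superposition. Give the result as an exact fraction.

θ(5) = -209843/32000000 rad

Load 1 — point force P=10 kN at a=10 m (b=L-a=10):
  θ_1 = -Pb²x(2aL-(3a+b)x)/(2L³EI)  [x≤a] = -10·10²·5·(2·10·20-(3·10+10)·5)/(2·20³·200000) = -1/3200 rad
Load 2 — applied couple M₀=2 kN·m at a=15 m (b=L-a=5):
  θ_2 = (R_Ax²/2 - M_Ax)/EI  [x≤a] with R_A=9/80, M_A=5/8 = ((9/80)·5²/2 - (5/8)·5)/200000 = -11/1280000 rad
Load 3 — uniform load w=20 kN/m over full span:
  θ_3 = -wx(L-x)(L-2x)/(12EI) = -20·5·(20-5)·(20-2·5)/(12·200000) = -1/160 rad
Load 4 — applied couple M₀=9 kN·m at a=8 m (b=L-a=12):
  θ_4 = (R_Ax²/2 - M_Ax)/EI  [x≤a] with R_A=81/125, M_A=27/25 = ((81/125)·5²/2 - (27/25)·5)/200000 = 27/2000000 rad
Superposition: θ = Σ θ_i = -209843/32000000 rad ≈ -0.006558 rad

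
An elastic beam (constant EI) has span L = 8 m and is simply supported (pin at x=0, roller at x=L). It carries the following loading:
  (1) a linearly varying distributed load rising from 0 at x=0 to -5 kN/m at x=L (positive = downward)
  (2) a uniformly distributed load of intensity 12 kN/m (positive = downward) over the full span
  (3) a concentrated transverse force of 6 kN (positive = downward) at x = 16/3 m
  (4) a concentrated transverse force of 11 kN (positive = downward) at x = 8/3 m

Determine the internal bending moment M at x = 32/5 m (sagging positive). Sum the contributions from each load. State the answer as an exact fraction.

M(32/5) = 4376/75 kN·m

Load 1 — triangular load w₀=-5 kN/m (0→w₀ over full span):
  M_1 = w₀Lx/6 - w₀x³/(6L) = (-5)·8·(32/5)/6 - (-5)·(32/5)³/(6·8) = -384/25 kN·m
Load 2 — uniform load w=12 kN/m over full span:
  M_2 = wx(L-x)/2 = 12·(32/5)·(8-(32/5))/2 = 1536/25 kN·m
Load 3 — point force P=6 kN at a=16/3 m (b=L-a=8/3):
  M_3 = Pa(L-x)/L  [x>a] = 6·(16/3)·(8-(32/5))/8 = 32/5 kN·m
Load 4 — point force P=11 kN at a=8/3 m (b=L-a=16/3):
  M_4 = Pa(L-x)/L  [x>a] = 11·(8/3)·(8-(32/5))/8 = 88/15 kN·m
Superposition: M = Σ M_i = 4376/75 kN·m ≈ 58.346667 kN·m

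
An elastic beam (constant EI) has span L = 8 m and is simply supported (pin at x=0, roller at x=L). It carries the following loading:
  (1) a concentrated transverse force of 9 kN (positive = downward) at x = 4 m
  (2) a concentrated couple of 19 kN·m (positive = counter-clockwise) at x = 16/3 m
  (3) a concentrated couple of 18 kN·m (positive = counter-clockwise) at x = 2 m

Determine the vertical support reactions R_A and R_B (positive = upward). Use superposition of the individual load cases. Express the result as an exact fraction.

Load 1 — point force P=9 kN at a=4 m (b=L-a=4):
  R_A = Pb/L = 9·4/8 = 9/2 kN
  R_B = Pa/L = 9·4/8 = 9/2 kN
Load 2 — applied couple M₀=19 kN·m at a=16/3 m (b=L-a=8/3):
  R_A = M₀/L = 19/8 kN
  R_B = -M₀/L = -19/8 kN
Load 3 — applied couple M₀=18 kN·m at a=2 m (b=L-a=6):
  R_A = M₀/L = 18/8 = 9/4 kN
  R_B = -M₀/L = -18/8 = -9/4 kN
Superposition: R_A = 73/8 kN, R_B = -1/8 kN

R_A = 73/8 kN, R_B = -1/8 kN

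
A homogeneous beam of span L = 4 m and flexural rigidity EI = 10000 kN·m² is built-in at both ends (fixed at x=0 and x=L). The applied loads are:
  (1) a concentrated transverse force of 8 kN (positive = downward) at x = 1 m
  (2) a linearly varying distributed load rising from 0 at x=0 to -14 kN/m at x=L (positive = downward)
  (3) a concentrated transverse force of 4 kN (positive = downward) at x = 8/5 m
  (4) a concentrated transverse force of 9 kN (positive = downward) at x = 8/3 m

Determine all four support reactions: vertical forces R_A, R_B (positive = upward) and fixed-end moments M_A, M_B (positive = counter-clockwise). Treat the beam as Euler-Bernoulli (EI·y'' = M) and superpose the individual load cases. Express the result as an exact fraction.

R_A = 4913/1500 kN, M_A = 501/250 kN·m, R_B = -15413/1500 kN, M_B = 2123/750 kN·m

Load 1 — point force P=8 kN at a=1 m (b=L-a=3):
  R_A = Pb²(3a+b)/L³ = 8·3²·(3·1+3)/4³ = 27/4 kN
  M_A = Pab²/L² = 8·1·3²/4² = 9/2 kN·m
  R_B = Pa²(a+3b)/L³ = 8·1²·(1+3·3)/4³ = 5/4 kN
  M_B = -Pa²b/L² = -8·1²·3/4² = -3/2 kN·m
Load 2 — triangular load w₀=-14 kN/m (0→w₀ over full span):
  R_A = 3w₀L/20 = 3·(-14)·4/20 = -42/5 kN
  M_A = w₀L²/30 = (-14)·4²/30 = -112/15 kN·m
  R_B = 7w₀L/20 = 7·(-14)·4/20 = -98/5 kN
  M_B = -w₀L²/20 = -(-14)·4²/20 = 56/5 kN·m
Load 3 — point force P=4 kN at a=8/5 m (b=L-a=12/5):
  R_A = Pb²(3a+b)/L³ = 4·(12/5)²·(3·(8/5)+(12/5))/4³ = 324/125 kN
  M_A = Pab²/L² = 4·(8/5)·(12/5)²/4² = 288/125 kN·m
  R_B = Pa²(a+3b)/L³ = 4·(8/5)²·((8/5)+3·(12/5))/4³ = 176/125 kN
  M_B = -Pa²b/L² = -4·(8/5)²·(12/5)/4² = -192/125 kN·m
Load 4 — point force P=9 kN at a=8/3 m (b=L-a=4/3):
  R_A = Pb²(3a+b)/L³ = 9·(4/3)²·(3·(8/3)+(4/3))/4³ = 7/3 kN
  M_A = Pab²/L² = 9·(8/3)·(4/3)²/4² = 8/3 kN·m
  R_B = Pa²(a+3b)/L³ = 9·(8/3)²·((8/3)+3·(4/3))/4³ = 20/3 kN
  M_B = -Pa²b/L² = -9·(8/3)²·(4/3)/4² = -16/3 kN·m
Superposition: R_A = 4913/1500 kN, M_A = 501/250 kN·m, R_B = -15413/1500 kN, M_B = 2123/750 kN·m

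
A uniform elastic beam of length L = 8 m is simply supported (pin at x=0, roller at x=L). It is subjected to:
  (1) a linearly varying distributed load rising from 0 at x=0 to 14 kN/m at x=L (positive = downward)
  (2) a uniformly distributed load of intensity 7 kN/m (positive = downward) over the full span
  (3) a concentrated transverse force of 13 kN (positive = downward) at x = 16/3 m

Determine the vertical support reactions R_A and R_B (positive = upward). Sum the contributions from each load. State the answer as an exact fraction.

Load 1 — triangular load w₀=14 kN/m (0→w₀ over full span):
  R_A = w₀L/6 = 14·8/6 = 56/3 kN
  R_B = w₀L/3 = 14·8/3 = 112/3 kN
Load 2 — uniform load w=7 kN/m over full span:
  R_A = wL/2 = 7·8/2 = 28 kN
  R_B = wL/2 = 7·8/2 = 28 kN
Load 3 — point force P=13 kN at a=16/3 m (b=L-a=8/3):
  R_A = Pb/L = 13·(8/3)/8 = 13/3 kN
  R_B = Pa/L = 13·(16/3)/8 = 26/3 kN
Superposition: R_A = 51 kN, R_B = 74 kN

R_A = 51 kN, R_B = 74 kN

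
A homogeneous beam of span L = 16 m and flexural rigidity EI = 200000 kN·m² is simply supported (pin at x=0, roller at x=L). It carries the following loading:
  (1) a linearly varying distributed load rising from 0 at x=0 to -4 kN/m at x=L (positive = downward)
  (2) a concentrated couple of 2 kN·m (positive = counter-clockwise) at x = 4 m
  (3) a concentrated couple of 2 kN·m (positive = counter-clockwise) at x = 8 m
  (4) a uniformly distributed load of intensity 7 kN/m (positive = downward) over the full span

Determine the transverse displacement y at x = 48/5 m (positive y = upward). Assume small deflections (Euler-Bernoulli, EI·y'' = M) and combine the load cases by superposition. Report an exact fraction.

y(48/5) = -5870843/292968750 m

Load 1 — triangular load w₀=-4 kN/m (0→w₀ over full span):
  y_1 = -w₀x(7L⁴-10L²x²+3x⁴)/(360LEI) = -(-4)·(48/5)·(7·16⁴-10·16²·(48/5)²+3·(48/5)⁴)/(360·16·200000) = 1212416/146484375 m
Load 2 — applied couple M₀=2 kN·m at a=4 m (b=L-a=12):
  y_2 = (M₀x³/(6L)-M₀(x-a)²/2+C₁x)/EI  [x>a] with C₁=M₀(3b²-L²)/(6L)=11/3 = (2·(48/5)³/(6·16)-2·((48/5)-4)²/2+(11/3)·(48/5))/200000 = 87/781250 m
Load 3 — applied couple M₀=2 kN·m at a=8 m (b=L-a=8):
  y_3 = (M₀x³/(6L)-M₀(x-a)²/2+C₁x)/EI  [x>a] with C₁=M₀(3b²-L²)/(6L)=-4/3 = (2·(48/5)³/(6·16)-2·((48/5)-8)²/2+(-4/3)·(48/5))/200000 = 6/390625 m
Load 4 — uniform load w=7 kN/m over full span:
  y_4 = -wx(L³-2Lx²+x³)/(24EI) = -7·(48/5)·(16³-2·16·(48/5)²+(48/5)³)/(24·200000) = -55552/1953125 m
Superposition: y = Σ y_i = -5870843/292968750 m ≈ -0.020039 m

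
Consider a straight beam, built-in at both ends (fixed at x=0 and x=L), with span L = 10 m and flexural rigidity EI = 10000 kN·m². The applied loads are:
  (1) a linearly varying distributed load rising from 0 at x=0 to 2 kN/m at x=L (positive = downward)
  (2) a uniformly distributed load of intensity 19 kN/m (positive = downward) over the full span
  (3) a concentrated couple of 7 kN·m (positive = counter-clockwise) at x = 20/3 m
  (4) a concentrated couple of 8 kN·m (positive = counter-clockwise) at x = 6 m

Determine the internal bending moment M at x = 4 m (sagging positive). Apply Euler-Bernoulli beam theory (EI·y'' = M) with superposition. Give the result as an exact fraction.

Load 1 — triangular load w₀=2 kN/m (0→w₀ over full span):
  M_1 = 3w₀Lx/20 - w₀L²/30 - w₀x³/(6L) = 3·2·10·4/20 - 2·10²/30 - 2·4³/(6·10) = 16/5 kN·m
Load 2 — uniform load w=19 kN/m over full span:
  M_2 = wLx/2 - wL²/12 - wx²/2 = 19·10·4/2 - 19·10²/12 - 19·4²/2 = 209/3 kN·m
Load 3 — applied couple M₀=7 kN·m at a=20/3 m (b=L-a=10/3):
  M_3 = R_Ax - M_A  [x≤a] with R_A=14/15, M_A=7/3 = (14/15)·4 - (7/3) = 7/5 kN·m
Load 4 — applied couple M₀=8 kN·m at a=6 m (b=L-a=4):
  M_4 = R_Ax - M_A  [x≤a] with R_A=144/125, M_A=64/25 = (144/125)·4 - (64/25) = 256/125 kN·m
Superposition: M = Σ M_i = 28618/375 kN·m ≈ 76.314667 kN·m

M(4) = 28618/375 kN·m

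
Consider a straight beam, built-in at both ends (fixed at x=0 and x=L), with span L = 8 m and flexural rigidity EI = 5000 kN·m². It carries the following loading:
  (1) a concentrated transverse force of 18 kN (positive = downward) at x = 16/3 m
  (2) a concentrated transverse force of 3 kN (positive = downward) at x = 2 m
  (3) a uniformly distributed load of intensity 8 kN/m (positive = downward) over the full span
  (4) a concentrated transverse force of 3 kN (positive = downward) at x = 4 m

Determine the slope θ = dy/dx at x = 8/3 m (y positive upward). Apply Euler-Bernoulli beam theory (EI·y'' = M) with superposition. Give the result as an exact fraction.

Load 1 — point force P=18 kN at a=16/3 m (b=L-a=8/3):
  θ_1 = -Pb²x(2aL-(3a+b)x)/(2L³EI)  [x≤a] = -18·(8/3)²·(8/3)·(2·(16/3)·8-(3·(16/3)+(8/3))·(8/3))/(2·8³·5000) = -8/3375 rad
Load 2 — point force P=3 kN at a=2 m (b=L-a=6):
  θ_2 = Pa²(L-x)(2bL-(3b+a)(L-x))/(2L³EI)  [x>a] = 3·2²·(8-(8/3))·(2·6·8-(3·6+2)·(8-(8/3)))/(2·8³·5000) = -1/7500 rad
Load 3 — uniform load w=8 kN/m over full span:
  θ_3 = -wx(L-x)(L-2x)/(12EI) = -8·(8/3)·(8-(8/3))·(8-2·(8/3))/(12·5000) = -256/50625 rad
Load 4 — point force P=3 kN at a=4 m (b=L-a=4):
  θ_4 = -Pb²x(2aL-(3a+b)x)/(2L³EI)  [x≤a] = -3·4²·(8/3)·(2·4·8-(3·4+4)·(8/3))/(2·8³·5000) = -1/1875 rad
Superposition: θ = Σ θ_i = -1639/202500 rad ≈ -0.008094 rad

θ(8/3) = -1639/202500 rad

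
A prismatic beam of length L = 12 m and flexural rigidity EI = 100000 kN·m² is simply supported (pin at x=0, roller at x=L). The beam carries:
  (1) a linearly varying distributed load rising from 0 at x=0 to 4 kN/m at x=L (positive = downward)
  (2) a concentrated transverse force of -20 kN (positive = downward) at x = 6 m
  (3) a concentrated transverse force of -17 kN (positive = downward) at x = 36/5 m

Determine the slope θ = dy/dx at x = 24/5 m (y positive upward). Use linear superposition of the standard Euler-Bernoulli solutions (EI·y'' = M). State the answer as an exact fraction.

Load 1 — triangular load w₀=4 kN/m (0→w₀ over full span):
  θ_1 = -w₀(7L⁴-30L²x²+15x⁴)/(360LEI) = -4·(7·12⁴-30·12²·(24/5)²+15·(24/5)⁴)/(360·12·100000) = -969/1953125 rad
Load 2 — point force P=-20 kN at a=6 m (b=L-a=6):
  θ_2 = -Pb(L²-b²-3x²)/(6LEI)  [x≤a] = -(-20)·6·(12²-6²-3·(24/5)²)/(6·12·100000) = 81/125000 rad
Load 3 — point force P=-17 kN at a=36/5 m (b=L-a=24/5):
  θ_3 = -Pb(L²-b²-3x²)/(6LEI)  [x≤a] = -(-17)·(24/5)·(12²-(24/5)²-3·(24/5)²)/(6·12·100000) = 459/781250 rad
Superposition: θ = Σ θ_i = 11553/15625000 rad ≈ 0.000739 rad

θ(24/5) = 11553/15625000 rad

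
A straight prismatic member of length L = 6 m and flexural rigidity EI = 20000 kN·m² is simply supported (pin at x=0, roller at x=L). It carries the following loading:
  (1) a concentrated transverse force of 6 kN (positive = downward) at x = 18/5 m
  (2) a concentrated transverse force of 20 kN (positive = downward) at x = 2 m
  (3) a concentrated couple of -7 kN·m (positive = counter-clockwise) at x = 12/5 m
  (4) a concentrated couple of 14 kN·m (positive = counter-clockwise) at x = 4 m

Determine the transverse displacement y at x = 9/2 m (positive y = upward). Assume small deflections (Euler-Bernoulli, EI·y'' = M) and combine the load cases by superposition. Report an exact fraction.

Load 1 — point force P=6 kN at a=18/5 m (b=L-a=12/5):
  y_1 = -Pa(L-x)(2Lx-a²-x²)/(6LEI)  [x>a] = -6·(18/5)·(6-(9/2))·(2·6·(9/2)-(18/5)²-(9/2)²)/(6·6·20000) = -18711/20000000 m
Load 2 — point force P=20 kN at a=2 m (b=L-a=4):
  y_2 = -Pa(L-x)(2Lx-a²-x²)/(6LEI)  [x>a] = -20·2·(6-(9/2))·(2·6·(9/2)-2²-(9/2)²)/(6·6·20000) = -119/48000 m
Load 3 — applied couple M₀=-7 kN·m at a=12/5 m (b=L-a=18/5):
  y_3 = (M₀x³/(6L)-M₀(x-a)²/2+C₁x)/EI  [x>a] with C₁=M₀(3b²-L²)/(6L)=-14/25 = ((-7)·(9/2)³/(6·6)-(-7)·((9/2)-(12/5))²/2+(-14/25)·(9/2))/20000 = -3843/16000000 m
Load 4 — applied couple M₀=14 kN·m at a=4 m (b=L-a=2):
  y_4 = (M₀x³/(6L)-M₀(x-a)²/2+C₁x)/EI  [x>a] with C₁=M₀(3b²-L²)/(6L)=-28/3 = (14·(9/2)³/(6·6)-14·((9/2)-4)²/2+(-28/3)·(9/2))/20000 = -133/320000 m
Superposition: y = Σ y_i = -976927/240000000 m ≈ -0.004071 m

y(9/2) = -976927/240000000 m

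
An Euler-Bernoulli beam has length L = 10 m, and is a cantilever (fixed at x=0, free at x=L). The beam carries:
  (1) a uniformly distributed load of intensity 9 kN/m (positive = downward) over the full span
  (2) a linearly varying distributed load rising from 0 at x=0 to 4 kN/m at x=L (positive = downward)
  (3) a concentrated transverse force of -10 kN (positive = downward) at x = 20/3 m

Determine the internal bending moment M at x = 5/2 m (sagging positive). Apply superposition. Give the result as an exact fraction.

M(5/2) = -1775/6 kN·m

Load 1 — uniform load w=9 kN/m over full span:
  M_1 = -w(L-x)²/2 = -9·(10-(5/2))²/2 = -2025/8 kN·m
Load 2 — triangular load w₀=4 kN/m (0→w₀ over full span):
  M_2 = w₀Lx/2 - w₀L²/3 - w₀x³/(6L) = 4·10·(5/2)/2 - 4·10²/3 - 4·(5/2)³/(6·10) = -675/8 kN·m
Load 3 — point force P=-10 kN at a=20/3 m (b=L-a=10/3):
  M_3 = -P(a-x)  [x≤a] = -(-10)·((20/3)-(5/2)) = 125/3 kN·m
Superposition: M = Σ M_i = -1775/6 kN·m ≈ -295.833333 kN·m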